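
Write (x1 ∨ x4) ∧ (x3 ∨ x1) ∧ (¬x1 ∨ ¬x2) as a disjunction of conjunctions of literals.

(x1 ∨ x4) ∧ (x3 ∨ x1) ∧ (¬x1 ∨ ¬x2)
≡ (x1 ∧ x3 ∧ ¬x1) ∨ (x1 ∧ x3 ∧ ¬x2) ∨ (x1 ∧ x1 ∧ ¬x1) ∨ (x1 ∧ x1 ∧ ¬x2) ∨ (x4 ∧ x3 ∧ ¬x1) ∨ (x4 ∧ x3 ∧ ¬x2) ∨ (x4 ∧ x1 ∧ ¬x1) ∨ (x4 ∧ x1 ∧ ¬x2)   [distribute ∧ over ∨]
≡ (x1 ∧ ¬x2) ∨ (x4 ∧ x3 ∧ ¬x1) ∨ (x4 ∧ x3 ∧ ¬x2)   [simplify]

(x1 ∧ ¬x2) ∨ (x4 ∧ x3 ∧ ¬x1) ∨ (x4 ∧ x3 ∧ ¬x2)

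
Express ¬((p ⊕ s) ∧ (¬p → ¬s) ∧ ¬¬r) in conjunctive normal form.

¬p ∨ s ∨ ¬r

¬((p ⊕ s) ∧ (¬p → ¬s) ∧ ¬¬r)
≡ ¬((p ∨ s) ∧ ¬(p ∧ s) ∧ (¬p → ¬s) ∧ ¬¬r)   (expand ⊕)
≡ ¬((p ∨ s) ∧ ¬(p ∧ s) ∧ (¬¬p ∨ ¬s) ∧ ¬¬r)   (eliminate →)
≡ ¬(p ∨ s) ∨ ¬¬(p ∧ s) ∨ ¬(¬¬p ∨ ¬s) ∨ ¬¬¬r   (De Morgan)
≡ (¬p ∧ ¬s) ∨ ¬¬(p ∧ s) ∨ ¬(¬¬p ∨ ¬s) ∨ ¬¬¬r   (De Morgan)
≡ (¬p ∧ ¬s) ∨ (p ∧ s) ∨ ¬(¬¬p ∨ ¬s) ∨ ¬¬¬r   (double negation)
≡ (¬p ∧ ¬s) ∨ (p ∧ s) ∨ (¬¬¬p ∧ ¬¬s) ∨ ¬¬¬r   (De Morgan)
≡ (¬p ∧ ¬s) ∨ (p ∧ s) ∨ (¬p ∧ ¬¬s) ∨ ¬¬¬r   (double negation)
≡ (¬p ∧ ¬s) ∨ (p ∧ s) ∨ (¬p ∧ s) ∨ ¬¬¬r   (double negation)
≡ (¬p ∧ ¬s) ∨ (p ∧ s) ∨ (¬p ∧ s) ∨ ¬r   (double negation)
≡ (¬p ∨ p ∨ ¬p ∨ ¬r) ∧ (¬p ∨ p ∨ s ∨ ¬r) ∧ (¬p ∨ s ∨ ¬p ∨ ¬r) ∧ (¬p ∨ s ∨ s ∨ ¬r) ∧ (¬s ∨ p ∨ ¬p ∨ ¬r) ∧ (¬s ∨ p ∨ s ∨ ¬r) ∧ (¬s ∨ s ∨ ¬p ∨ ¬r) ∧ (¬s ∨ s ∨ s ∨ ¬r)   (distribute ∨ over ∧)
≡ ¬p ∨ s ∨ ¬r   (simplify)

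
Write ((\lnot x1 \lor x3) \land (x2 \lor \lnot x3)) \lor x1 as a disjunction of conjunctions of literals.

(\lnot x1 \land x2) \lor (\lnot x1 \land \lnot x3) \lor (x3 \land x2) \lor x1

((\lnot x1 \lor x3) \land (x2 \lor \lnot x3)) \lor x1
≡ (\lnot x1 \land x2) \lor (\lnot x1 \land \lnot x3) \lor (x3 \land x2) \lor (x3 \land \lnot x3) \lor x1   [distribute \land over \lor]
≡ (\lnot x1 \land x2) \lor (\lnot x1 \land \lnot x3) \lor (x3 \land x2) \lor x1   [simplify]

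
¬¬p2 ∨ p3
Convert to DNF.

¬¬p2 ∨ p3
⇔ p2 ∨ p3   (double negation)

p2 ∨ p3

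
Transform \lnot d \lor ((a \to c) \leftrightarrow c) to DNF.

\lnot d \lor (a \land \lnot c) \lor c

\lnot d \lor ((a \to c) \leftrightarrow c)
= \lnot d \lor (((a \to c) \to c) \land (c \to (a \to c)))   — eliminate \leftrightarrow
= \lnot d \lor ((\lnot (a \to c) \lor c) \land (c \to (a \to c)))   — eliminate \to
= \lnot d \lor ((\lnot (\lnot a \lor c) \lor c) \land (c \to (a \to c)))   — eliminate \to
= \lnot d \lor ((\lnot (\lnot a \lor c) \lor c) \land (\lnot c \lor (a \to c)))   — eliminate \to
= \lnot d \lor ((\lnot (\lnot a \lor c) \lor c) \land (\lnot c \lor \lnot a \lor c))   — eliminate \to
= \lnot d \lor (((\lnot \lnot a \land \lnot c) \lor c) \land (\lnot c \lor \lnot a \lor c))   — De Morgan
= \lnot d \lor (((a \land \lnot c) \lor c) \land (\lnot c \lor \lnot a \lor c))   — double negation
= \lnot d \lor (a \land \lnot c \land \lnot c) \lor (a \land \lnot c \land \lnot a) \lor (a \land \lnot c \land c) \lor (c \land \lnot c) \lor (c \land \lnot a) \lor (c \land c)   — distribute \land over \lor
= \lnot d \lor (a \land \lnot c) \lor c   — simplify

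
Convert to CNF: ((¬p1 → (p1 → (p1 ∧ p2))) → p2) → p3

¬p2 ∨ p3

((¬p1 → (p1 → (p1 ∧ p2))) → p2) → p3
⇔ ¬((¬p1 → (p1 → (p1 ∧ p2))) → p2) ∨ p3   [eliminate →]
⇔ ¬(¬(¬p1 → (p1 → (p1 ∧ p2))) ∨ p2) ∨ p3   [eliminate →]
⇔ ¬(¬(¬¬p1 ∨ (p1 → (p1 ∧ p2))) ∨ p2) ∨ p3   [eliminate →]
⇔ ¬(¬(¬¬p1 ∨ ¬p1 ∨ (p1 ∧ p2)) ∨ p2) ∨ p3   [eliminate →]
⇔ (¬¬(¬¬p1 ∨ ¬p1 ∨ (p1 ∧ p2)) ∧ ¬p2) ∨ p3   [De Morgan]
⇔ ((¬¬p1 ∨ ¬p1 ∨ (p1 ∧ p2)) ∧ ¬p2) ∨ p3   [double negation]
⇔ ((p1 ∨ ¬p1 ∨ (p1 ∧ p2)) ∧ ¬p2) ∨ p3   [double negation]
⇔ (p1 ∨ ¬p1 ∨ p1 ∨ p3) ∧ (p1 ∨ ¬p1 ∨ p2 ∨ p3) ∧ (¬p2 ∨ p3)   [distribute ∨ over ∧]
⇔ ¬p2 ∨ p3   [simplify]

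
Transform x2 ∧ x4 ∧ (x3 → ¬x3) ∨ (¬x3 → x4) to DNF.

x2 ∧ x4 ∧ (x3 → ¬x3) ∨ (¬x3 → x4)
≡ x2 ∧ x4 ∧ (¬x3 ∨ ¬x3) ∨ (¬x3 → x4)   (eliminate →)
≡ x2 ∧ x4 ∧ (¬x3 ∨ ¬x3) ∨ ¬¬x3 ∨ x4   (eliminate →)
≡ x2 ∧ x4 ∧ (¬x3 ∨ ¬x3) ∨ x3 ∨ x4   (double negation)
≡ x2 ∧ x4 ∧ ¬x3 ∨ x2 ∧ x4 ∧ ¬x3 ∨ x3 ∨ x4   (distribute ∧ over ∨)
≡ x3 ∨ x4   (simplify)

x3 ∨ x4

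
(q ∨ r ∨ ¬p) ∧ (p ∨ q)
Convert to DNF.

q ∨ (r ∧ p)

(q ∨ r ∨ ¬p) ∧ (p ∨ q)
⇔ (q ∧ p) ∨ (q ∧ q) ∨ (r ∧ p) ∨ (r ∧ q) ∨ (¬p ∧ p) ∨ (¬p ∧ q)   — distribute ∧ over ∨
⇔ q ∨ (r ∧ p)   — simplify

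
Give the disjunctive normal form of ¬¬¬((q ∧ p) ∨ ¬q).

¬p ∧ q

¬¬¬((q ∧ p) ∨ ¬q)
≡ ¬((q ∧ p) ∨ ¬q)   [double negation]
≡ ¬(q ∧ p) ∧ ¬¬q   [De Morgan]
≡ (¬q ∨ ¬p) ∧ ¬¬q   [De Morgan]
≡ (¬q ∨ ¬p) ∧ q   [double negation]
≡ (¬q ∧ q) ∨ (¬p ∧ q)   [distribute ∧ over ∨]
≡ ¬p ∧ q   [simplify]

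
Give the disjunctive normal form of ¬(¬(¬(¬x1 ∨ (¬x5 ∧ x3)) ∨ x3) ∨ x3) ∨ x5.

¬(¬(¬(¬x1 ∨ (¬x5 ∧ x3)) ∨ x3) ∨ x3) ∨ x5
= (¬¬(¬(¬x1 ∨ (¬x5 ∧ x3)) ∨ x3) ∧ ¬x3) ∨ x5
= ((¬(¬x1 ∨ (¬x5 ∧ x3)) ∨ x3) ∧ ¬x3) ∨ x5
= (((¬¬x1 ∧ ¬(¬x5 ∧ x3)) ∨ x3) ∧ ¬x3) ∨ x5
= (((x1 ∧ ¬(¬x5 ∧ x3)) ∨ x3) ∧ ¬x3) ∨ x5
= (((x1 ∧ (¬¬x5 ∨ ¬x3)) ∨ x3) ∧ ¬x3) ∨ x5
= (((x1 ∧ (x5 ∨ ¬x3)) ∨ x3) ∧ ¬x3) ∨ x5
= (x1 ∧ x5 ∧ ¬x3) ∨ (x1 ∧ ¬x3 ∧ ¬x3) ∨ (x3 ∧ ¬x3) ∨ x5
= (x1 ∧ ¬x3) ∨ x5

(x1 ∧ ¬x3) ∨ x5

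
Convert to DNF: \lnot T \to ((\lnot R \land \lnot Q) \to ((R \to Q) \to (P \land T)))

T \lor R \lor Q

\lnot T \to ((\lnot R \land \lnot Q) \to ((R \to Q) \to (P \land T)))
≡ \lnot \lnot T \lor ((\lnot R \land \lnot Q) \to ((R \to Q) \to (P \land T)))
≡ \lnot \lnot T \lor \lnot (\lnot R \land \lnot Q) \lor ((R \to Q) \to (P \land T))
≡ \lnot \lnot T \lor \lnot (\lnot R \land \lnot Q) \lor \lnot (R \to Q) \lor (P \land T)
≡ \lnot \lnot T \lor \lnot (\lnot R \land \lnot Q) \lor \lnot (\lnot R \lor Q) \lor (P \land T)
≡ T \lor \lnot (\lnot R \land \lnot Q) \lor \lnot (\lnot R \lor Q) \lor (P \land T)
≡ T \lor \lnot \lnot R \lor \lnot \lnot Q \lor \lnot (\lnot R \lor Q) \lor (P \land T)
≡ T \lor R \lor \lnot \lnot Q \lor \lnot (\lnot R \lor Q) \lor (P \land T)
≡ T \lor R \lor Q \lor \lnot (\lnot R \lor Q) \lor (P \land T)
≡ T \lor R \lor Q \lor (\lnot \lnot R \land \lnot Q) \lor (P \land T)
≡ T \lor R \lor Q \lor (R \land \lnot Q) \lor (P \land T)
≡ T \lor R \lor Q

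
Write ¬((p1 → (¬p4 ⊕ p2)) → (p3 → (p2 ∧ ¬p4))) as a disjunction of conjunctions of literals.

¬((p1 → (¬p4 ⊕ p2)) → (p3 → (p2 ∧ ¬p4)))
= ¬(¬(p1 → (¬p4 ⊕ p2)) ∨ (p3 → (p2 ∧ ¬p4)))   (eliminate →)
= ¬(¬(¬p1 ∨ (¬p4 ⊕ p2)) ∨ (p3 → (p2 ∧ ¬p4)))   (eliminate →)
= ¬(¬(¬p1 ∨ (¬p4 ∧ ¬p2) ∨ (¬¬p4 ∧ p2)) ∨ (p3 → (p2 ∧ ¬p4)))   (expand ⊕)
= ¬(¬(¬p1 ∨ (¬p4 ∧ ¬p2) ∨ (¬¬p4 ∧ p2)) ∨ ¬p3 ∨ (p2 ∧ ¬p4))   (eliminate →)
= ¬¬(¬p1 ∨ (¬p4 ∧ ¬p2) ∨ (¬¬p4 ∧ p2)) ∧ ¬¬p3 ∧ ¬(p2 ∧ ¬p4)   (De Morgan)
= (¬p1 ∨ (¬p4 ∧ ¬p2) ∨ (¬¬p4 ∧ p2)) ∧ ¬¬p3 ∧ ¬(p2 ∧ ¬p4)   (double negation)
= (¬p1 ∨ (¬p4 ∧ ¬p2) ∨ (p4 ∧ p2)) ∧ ¬¬p3 ∧ ¬(p2 ∧ ¬p4)   (double negation)
= (¬p1 ∨ (¬p4 ∧ ¬p2) ∨ (p4 ∧ p2)) ∧ p3 ∧ ¬(p2 ∧ ¬p4)   (double negation)
= (¬p1 ∨ (¬p4 ∧ ¬p2) ∨ (p4 ∧ p2)) ∧ p3 ∧ (¬p2 ∨ ¬¬p4)   (De Morgan)
= (¬p1 ∨ (¬p4 ∧ ¬p2) ∨ (p4 ∧ p2)) ∧ p3 ∧ (¬p2 ∨ p4)   (double negation)
= (¬p1 ∧ p3 ∧ ¬p2) ∨ (¬p1 ∧ p3 ∧ p4) ∨ (¬p4 ∧ ¬p2 ∧ p3 ∧ ¬p2) ∨ (¬p4 ∧ ¬p2 ∧ p3 ∧ p4) ∨ (p4 ∧ p2 ∧ p3 ∧ ¬p2) ∨ (p4 ∧ p2 ∧ p3 ∧ p4)   (distribute ∧ over ∨)
= (¬p1 ∧ p3 ∧ ¬p2) ∨ (¬p1 ∧ p3 ∧ p4) ∨ (¬p4 ∧ ¬p2 ∧ p3) ∨ (p4 ∧ p2 ∧ p3)   (simplify)

(¬p1 ∧ p3 ∧ ¬p2) ∨ (¬p1 ∧ p3 ∧ p4) ∨ (¬p4 ∧ ¬p2 ∧ p3) ∨ (p4 ∧ p2 ∧ p3)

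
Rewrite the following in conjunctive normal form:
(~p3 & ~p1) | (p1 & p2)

(~p3 | p1) & (~p3 | p2) & (~p1 | p2)

(~p3 & ~p1) | (p1 & p2)
≡ (~p3 | p1) & (~p3 | p2) & (~p1 | p1) & (~p1 | p2)   [distribute | over &]
≡ (~p3 | p1) & (~p3 | p2) & (~p1 | p2)   [simplify]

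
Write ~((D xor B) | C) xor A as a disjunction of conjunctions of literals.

(~D & ~B & ~C & ~A) | (B & D & ~C & ~A) | (D & ~B & A) | (~D & B & A) | (C & A)

~((D xor B) | C) xor A
= (~((D xor B) | C) & ~A) | (~~((D xor B) | C) & A)   [expand xor]
= (~((D & ~B) | (~D & B) | C) & ~A) | (~~((D xor B) | C) & A)   [expand xor]
= (~((D & ~B) | (~D & B) | C) & ~A) | (~~((D & ~B) | (~D & B) | C) & A)   [expand xor]
= (~(D & ~B) & ~(~D & B) & ~C & ~A) | (~~((D & ~B) | (~D & B) | C) & A)   [De Morgan]
= ((~D | ~~B) & ~(~D & B) & ~C & ~A) | (~~((D & ~B) | (~D & B) | C) & A)   [De Morgan]
= ((~D | B) & ~(~D & B) & ~C & ~A) | (~~((D & ~B) | (~D & B) | C) & A)   [double negation]
= ((~D | B) & (~~D | ~B) & ~C & ~A) | (~~((D & ~B) | (~D & B) | C) & A)   [De Morgan]
= ((~D | B) & (D | ~B) & ~C & ~A) | (~~((D & ~B) | (~D & B) | C) & A)   [double negation]
= ((~D | B) & (D | ~B) & ~C & ~A) | (((D & ~B) | (~D & B) | C) & A)   [double negation]
= (~D & D & ~C & ~A) | (~D & ~B & ~C & ~A) | (B & D & ~C & ~A) | (B & ~B & ~C & ~A) | (D & ~B & A) | (~D & B & A) | (C & A)   [distribute & over |]
= (~D & ~B & ~C & ~A) | (B & D & ~C & ~A) | (D & ~B & A) | (~D & B & A) | (C & A)   [simplify]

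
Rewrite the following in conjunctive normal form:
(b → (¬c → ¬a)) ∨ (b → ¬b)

¬b ∨ c ∨ ¬a

(b → (¬c → ¬a)) ∨ (b → ¬b)
≡ ¬b ∨ (¬c → ¬a) ∨ (b → ¬b)   [eliminate →]
≡ ¬b ∨ ¬¬c ∨ ¬a ∨ (b → ¬b)   [eliminate →]
≡ ¬b ∨ ¬¬c ∨ ¬a ∨ ¬b ∨ ¬b   [eliminate →]
≡ ¬b ∨ c ∨ ¬a ∨ ¬b ∨ ¬b   [double negation]
≡ ¬b ∨ c ∨ ¬a   [simplify]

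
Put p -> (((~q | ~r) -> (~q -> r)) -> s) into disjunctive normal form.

p -> (((~q | ~r) -> (~q -> r)) -> s)
⇔ ~p | (((~q | ~r) -> (~q -> r)) -> s)   [eliminate ->]
⇔ ~p | ~((~q | ~r) -> (~q -> r)) | s   [eliminate ->]
⇔ ~p | ~(~(~q | ~r) | (~q -> r)) | s   [eliminate ->]
⇔ ~p | ~(~(~q | ~r) | ~~q | r) | s   [eliminate ->]
⇔ ~p | (~~(~q | ~r) & ~~~q & ~r) | s   [De Morgan]
⇔ ~p | ((~q | ~r) & ~~~q & ~r) | s   [double negation]
⇔ ~p | ((~q | ~r) & ~q & ~r) | s   [double negation]
⇔ ~p | (~q & ~q & ~r) | (~r & ~q & ~r) | s   [distribute & over |]
⇔ ~p | (~q & ~r) | s   [simplify]

~p | (~q & ~r) | s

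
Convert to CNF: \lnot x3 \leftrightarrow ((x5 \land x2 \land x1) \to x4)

(x3 \lor \lnot x5 \lor \lnot x2 \lor \lnot x1 \lor x4) \land (x5 \lor \lnot x3) \land (x2 \lor \lnot x3) \land (x1 \lor \lnot x3) \land (\lnot x4 \lor \lnot x3)

\lnot x3 \leftrightarrow ((x5 \land x2 \land x1) \to x4)
⇔ (\lnot x3 \to ((x5 \land x2 \land x1) \to x4)) \land (((x5 \land x2 \land x1) \to x4) \to \lnot x3)   [eliminate \leftrightarrow]
⇔ (\lnot \lnot x3 \lor ((x5 \land x2 \land x1) \to x4)) \land (((x5 \land x2 \land x1) \to x4) \to \lnot x3)   [eliminate \to]
⇔ (\lnot \lnot x3 \lor \lnot (x5 \land x2 \land x1) \lor x4) \land (((x5 \land x2 \land x1) \to x4) \to \lnot x3)   [eliminate \to]
⇔ (\lnot \lnot x3 \lor \lnot (x5 \land x2 \land x1) \lor x4) \land (\lnot ((x5 \land x2 \land x1) \to x4) \lor \lnot x3)   [eliminate \to]
⇔ (\lnot \lnot x3 \lor \lnot (x5 \land x2 \land x1) \lor x4) \land (\lnot (\lnot (x5 \land x2 \land x1) \lor x4) \lor \lnot x3)   [eliminate \to]
⇔ (x3 \lor \lnot (x5 \land x2 \land x1) \lor x4) \land (\lnot (\lnot (x5 \land x2 \land x1) \lor x4) \lor \lnot x3)   [double negation]
⇔ (x3 \lor \lnot x5 \lor \lnot x2 \lor \lnot x1 \lor x4) \land (\lnot (\lnot (x5 \land x2 \land x1) \lor x4) \lor \lnot x3)   [De Morgan]
⇔ (x3 \lor \lnot x5 \lor \lnot x2 \lor \lnot x1 \lor x4) \land ((\lnot \lnot (x5 \land x2 \land x1) \land \lnot x4) \lor \lnot x3)   [De Morgan]
⇔ (x3 \lor \lnot x5 \lor \lnot x2 \lor \lnot x1 \lor x4) \land ((x5 \land x2 \land x1 \land \lnot x4) \lor \lnot x3)   [double negation]
⇔ (x3 \lor \lnot x5 \lor \lnot x2 \lor \lnot x1 \lor x4) \land (x5 \lor \lnot x3) \land (x2 \lor \lnot x3) \land (x1 \lor \lnot x3) \land (\lnot x4 \lor \lnot x3)   [distribute \lor over \land]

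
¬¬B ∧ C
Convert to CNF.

¬¬B ∧ C
⇔ B ∧ C   (double negation)

B ∧ C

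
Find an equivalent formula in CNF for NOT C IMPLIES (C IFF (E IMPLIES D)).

(C OR E) AND (C OR NOT D)

NOT C IMPLIES (C IFF (E IMPLIES D))
≡ NOT NOT C OR (C IFF (E IMPLIES D))   [eliminate IMPLIES]
≡ NOT NOT C OR ((C IMPLIES (E IMPLIES D)) AND ((E IMPLIES D) IMPLIES C))   [eliminate IFF]
≡ NOT NOT C OR ((NOT C OR (E IMPLIES D)) AND ((E IMPLIES D) IMPLIES C))   [eliminate IMPLIES]
≡ NOT NOT C OR ((NOT C OR NOT E OR D) AND ((E IMPLIES D) IMPLIES C))   [eliminate IMPLIES]
≡ NOT NOT C OR ((NOT C OR NOT E OR D) AND (NOT (E IMPLIES D) OR C))   [eliminate IMPLIES]
≡ NOT NOT C OR ((NOT C OR NOT E OR D) AND (NOT (NOT E OR D) OR C))   [eliminate IMPLIES]
≡ C OR ((NOT C OR NOT E OR D) AND (NOT (NOT E OR D) OR C))   [double negation]
≡ C OR ((NOT C OR NOT E OR D) AND ((NOT NOT E AND NOT D) OR C))   [De Morgan]
≡ C OR ((NOT C OR NOT E OR D) AND ((E AND NOT D) OR C))   [double negation]
≡ (C OR NOT C OR NOT E OR D) AND (C OR E OR C) AND (C OR NOT D OR C)   [distribute OR over AND]
≡ (C OR E) AND (C OR NOT D)   [simplify]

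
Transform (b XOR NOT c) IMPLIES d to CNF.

(NOT b OR NOT c OR d) AND (c OR b OR d)

(b XOR NOT c) IMPLIES d
= NOT (b XOR NOT c) OR d   (eliminate IMPLIES)
= NOT ((b OR NOT c) AND NOT (b AND NOT c)) OR d   (expand XOR)
= NOT (b OR NOT c) OR NOT NOT (b AND NOT c) OR d   (De Morgan)
= (NOT b AND NOT NOT c) OR NOT NOT (b AND NOT c) OR d   (De Morgan)
= (NOT b AND c) OR NOT NOT (b AND NOT c) OR d   (double negation)
= (NOT b AND c) OR (b AND NOT c) OR d   (double negation)
= (NOT b OR b OR d) AND (NOT b OR NOT c OR d) AND (c OR b OR d) AND (c OR NOT c OR d)   (distribute OR over AND)
= (NOT b OR NOT c OR d) AND (c OR b OR d)   (simplify)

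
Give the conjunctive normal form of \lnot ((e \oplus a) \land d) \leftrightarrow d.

d \land (\lnot d \lor \lnot e \lor a) \land (\lnot d \lor \lnot a \lor e)

\lnot ((e \oplus a) \land d) \leftrightarrow d
⇔ (\lnot ((e \oplus a) \land d) \to d) \land (d \to \lnot ((e \oplus a) \land d))
⇔ (\lnot \lnot ((e \oplus a) \land d) \lor d) \land (d \to \lnot ((e \oplus a) \land d))
⇔ (\lnot \lnot ((e \lor a) \land \lnot (e \land a) \land d) \lor d) \land (d \to \lnot ((e \oplus a) \land d))
⇔ (\lnot \lnot ((e \lor a) \land \lnot (e \land a) \land d) \lor d) \land (\lnot d \lor \lnot ((e \oplus a) \land d))
⇔ (\lnot \lnot ((e \lor a) \land \lnot (e \land a) \land d) \lor d) \land (\lnot d \lor \lnot ((e \lor a) \land \lnot (e \land a) \land d))
⇔ (((e \lor a) \land \lnot (e \land a) \land d) \lor d) \land (\lnot d \lor \lnot ((e \lor a) \land \lnot (e \land a) \land d))
⇔ (((e \lor a) \land (\lnot e \lor \lnot a) \land d) \lor d) \land (\lnot d \lor \lnot ((e \lor a) \land \lnot (e \land a) \land d))
⇔ (((e \lor a) \land (\lnot e \lor \lnot a) \land d) \lor d) \land (\lnot d \lor \lnot (e \lor a) \lor \lnot \lnot (e \land a) \lor \lnot d)
⇔ (((e \lor a) \land (\lnot e \lor \lnot a) \land d) \lor d) \land (\lnot d \lor (\lnot e \land \lnot a) \lor \lnot \lnot (e \land a) \lor \lnot d)
⇔ (((e \lor a) \land (\lnot e \lor \lnot a) \land d) \lor d) \land (\lnot d \lor (\lnot e \land \lnot a) \lor (e \land a) \lor \lnot d)
⇔ (e \lor a \lor d) \land (\lnot e \lor \lnot a \lor d) \land (d \lor d) \land (\lnot d \lor \lnot e \lor e \lor \lnot d) \land (\lnot d \lor \lnot e \lor a \lor \lnot d) \land (\lnot d \lor \lnot a \lor e \lor \lnot d) \land (\lnot d \lor \lnot a \lor a \lor \lnot d)
⇔ d \land (\lnot d \lor \lnot e \lor a) \land (\lnot d \lor \lnot a \lor e)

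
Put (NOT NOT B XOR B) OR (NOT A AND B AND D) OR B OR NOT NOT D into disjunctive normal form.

(NOT NOT B XOR B) OR (NOT A AND B AND D) OR B OR NOT NOT D
≡ (NOT NOT B AND NOT B) OR (NOT NOT NOT B AND B) OR (NOT A AND B AND D) OR B OR NOT NOT D   — expand XOR
≡ (B AND NOT B) OR (NOT NOT NOT B AND B) OR (NOT A AND B AND D) OR B OR NOT NOT D   — double negation
≡ (B AND NOT B) OR (NOT B AND B) OR (NOT A AND B AND D) OR B OR NOT NOT D   — double negation
≡ (B AND NOT B) OR (NOT B AND B) OR (NOT A AND B AND D) OR B OR D   — double negation
≡ B OR D   — simplify

B OR D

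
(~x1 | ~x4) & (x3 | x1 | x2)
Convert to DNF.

(~x1 & x3) | (~x1 & x2) | (~x4 & x3) | (~x4 & x1) | (~x4 & x2)

(~x1 | ~x4) & (x3 | x1 | x2)
⇔ (~x1 & x3) | (~x1 & x1) | (~x1 & x2) | (~x4 & x3) | (~x4 & x1) | (~x4 & x2)   [distribute & over |]
⇔ (~x1 & x3) | (~x1 & x2) | (~x4 & x3) | (~x4 & x1) | (~x4 & x2)   [simplify]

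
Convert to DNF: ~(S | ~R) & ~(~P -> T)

~(S | ~R) & ~(~P -> T)
= ~(S | ~R) & ~(~~P | T)   — eliminate ->
= ~S & ~~R & ~(~~P | T)   — De Morgan
= ~S & R & ~(~~P | T)   — double negation
= ~S & R & ~~~P & ~T   — De Morgan
= ~S & R & ~P & ~T   — double negation

~S & R & ~P & ~T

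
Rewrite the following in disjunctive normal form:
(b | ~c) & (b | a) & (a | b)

b | (~c & a)

(b | ~c) & (b | a) & (a | b)
⇔ (b & b & a) | (b & b & b) | (b & a & a) | (b & a & b) | (~c & b & a) | (~c & b & b) | (~c & a & a) | (~c & a & b)   — distribute & over |
⇔ b | (~c & a)   — simplify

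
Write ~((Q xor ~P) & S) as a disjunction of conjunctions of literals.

~((Q xor ~P) & S)
≡ ~(((Q & ~~P) | (~Q & ~P)) & S)   [expand xor]
≡ ~((Q & ~~P) | (~Q & ~P)) | ~S   [De Morgan]
≡ (~(Q & ~~P) & ~(~Q & ~P)) | ~S   [De Morgan]
≡ ((~Q | ~~~P) & ~(~Q & ~P)) | ~S   [De Morgan]
≡ ((~Q | ~P) & ~(~Q & ~P)) | ~S   [double negation]
≡ ((~Q | ~P) & (~~Q | ~~P)) | ~S   [De Morgan]
≡ ((~Q | ~P) & (Q | ~~P)) | ~S   [double negation]
≡ ((~Q | ~P) & (Q | P)) | ~S   [double negation]
≡ (~Q & Q) | (~Q & P) | (~P & Q) | (~P & P) | ~S   [distribute & over |]
≡ (~Q & P) | (~P & Q) | ~S   [simplify]

(~Q & P) | (~P & Q) | ~S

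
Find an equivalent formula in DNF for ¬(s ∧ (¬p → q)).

¬(s ∧ (¬p → q))
= ¬(s ∧ (¬¬p ∨ q))   [eliminate →]
= ¬s ∨ ¬(¬¬p ∨ q)   [De Morgan]
= ¬s ∨ (¬¬¬p ∧ ¬q)   [De Morgan]
= ¬s ∨ (¬p ∧ ¬q)   [double negation]

¬s ∨ (¬p ∧ ¬q)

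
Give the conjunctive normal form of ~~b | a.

b | a

~~b | a
≡ b | a   (double negation)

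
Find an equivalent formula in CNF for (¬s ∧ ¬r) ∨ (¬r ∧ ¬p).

(¬s ∨ ¬p) ∧ ¬r

(¬s ∧ ¬r) ∨ (¬r ∧ ¬p)
≡ (¬s ∨ ¬r) ∧ (¬s ∨ ¬p) ∧ (¬r ∨ ¬r) ∧ (¬r ∨ ¬p)   (distribute ∨ over ∧)
≡ (¬s ∨ ¬p) ∧ ¬r   (simplify)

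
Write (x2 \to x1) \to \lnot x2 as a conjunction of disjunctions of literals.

\lnot x1 \lor \lnot x2

(x2 \to x1) \to \lnot x2
≡ \lnot (x2 \to x1) \lor \lnot x2   [eliminate \to]
≡ \lnot (\lnot x2 \lor x1) \lor \lnot x2   [eliminate \to]
≡ (\lnot \lnot x2 \land \lnot x1) \lor \lnot x2   [De Morgan]
≡ (x2 \land \lnot x1) \lor \lnot x2   [double negation]
≡ (x2 \lor \lnot x2) \land (\lnot x1 \lor \lnot x2)   [distribute \lor over \land]
≡ \lnot x1 \lor \lnot x2   [simplify]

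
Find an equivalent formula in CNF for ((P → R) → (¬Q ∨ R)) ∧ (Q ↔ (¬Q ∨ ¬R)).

(P ∨ ¬Q ∨ R) ∧ (¬Q ∨ ¬R) ∧ Q

((P → R) → (¬Q ∨ R)) ∧ (Q ↔ (¬Q ∨ ¬R))
≡ (¬(P → R) ∨ ¬Q ∨ R) ∧ (Q ↔ (¬Q ∨ ¬R))   (eliminate →)
≡ (¬(¬P ∨ R) ∨ ¬Q ∨ R) ∧ (Q ↔ (¬Q ∨ ¬R))   (eliminate →)
≡ (¬(¬P ∨ R) ∨ ¬Q ∨ R) ∧ (Q → (¬Q ∨ ¬R)) ∧ ((¬Q ∨ ¬R) → Q)   (eliminate ↔)
≡ (¬(¬P ∨ R) ∨ ¬Q ∨ R) ∧ (¬Q ∨ ¬Q ∨ ¬R) ∧ ((¬Q ∨ ¬R) → Q)   (eliminate →)
≡ (¬(¬P ∨ R) ∨ ¬Q ∨ R) ∧ (¬Q ∨ ¬Q ∨ ¬R) ∧ (¬(¬Q ∨ ¬R) ∨ Q)   (eliminate →)
≡ ((¬¬P ∧ ¬R) ∨ ¬Q ∨ R) ∧ (¬Q ∨ ¬Q ∨ ¬R) ∧ (¬(¬Q ∨ ¬R) ∨ Q)   (De Morgan)
≡ ((P ∧ ¬R) ∨ ¬Q ∨ R) ∧ (¬Q ∨ ¬Q ∨ ¬R) ∧ (¬(¬Q ∨ ¬R) ∨ Q)   (double negation)
≡ ((P ∧ ¬R) ∨ ¬Q ∨ R) ∧ (¬Q ∨ ¬Q ∨ ¬R) ∧ ((¬¬Q ∧ ¬¬R) ∨ Q)   (De Morgan)
≡ ((P ∧ ¬R) ∨ ¬Q ∨ R) ∧ (¬Q ∨ ¬Q ∨ ¬R) ∧ ((Q ∧ ¬¬R) ∨ Q)   (double negation)
≡ ((P ∧ ¬R) ∨ ¬Q ∨ R) ∧ (¬Q ∨ ¬Q ∨ ¬R) ∧ ((Q ∧ R) ∨ Q)   (double negation)
≡ (P ∨ ¬Q ∨ R) ∧ (¬R ∨ ¬Q ∨ R) ∧ (¬Q ∨ ¬Q ∨ ¬R) ∧ (Q ∨ Q) ∧ (R ∨ Q)   (distribute ∨ over ∧)
≡ (P ∨ ¬Q ∨ R) ∧ (¬Q ∨ ¬R) ∧ Q   (simplify)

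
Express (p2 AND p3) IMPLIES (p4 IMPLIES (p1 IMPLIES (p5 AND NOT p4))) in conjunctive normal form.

NOT p2 OR NOT p3 OR NOT p4 OR NOT p1

(p2 AND p3) IMPLIES (p4 IMPLIES (p1 IMPLIES (p5 AND NOT p4)))
≡ NOT (p2 AND p3) OR (p4 IMPLIES (p1 IMPLIES (p5 AND NOT p4)))   — eliminate IMPLIES
≡ NOT (p2 AND p3) OR NOT p4 OR (p1 IMPLIES (p5 AND NOT p4))   — eliminate IMPLIES
≡ NOT (p2 AND p3) OR NOT p4 OR NOT p1 OR (p5 AND NOT p4)   — eliminate IMPLIES
≡ NOT p2 OR NOT p3 OR NOT p4 OR NOT p1 OR (p5 AND NOT p4)   — De Morgan
≡ (NOT p2 OR NOT p3 OR NOT p4 OR NOT p1 OR p5) AND (NOT p2 OR NOT p3 OR NOT p4 OR NOT p1 OR NOT p4)   — distribute OR over AND
≡ NOT p2 OR NOT p3 OR NOT p4 OR NOT p1   — simplify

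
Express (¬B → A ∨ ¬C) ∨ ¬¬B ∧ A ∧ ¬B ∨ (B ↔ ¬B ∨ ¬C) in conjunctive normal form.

(¬B → A ∨ ¬C) ∨ ¬¬B ∧ A ∧ ¬B ∨ (B ↔ ¬B ∨ ¬C)
⇔ ¬¬B ∨ A ∨ ¬C ∨ ¬¬B ∧ A ∧ ¬B ∨ (B ↔ ¬B ∨ ¬C)
⇔ ¬¬B ∨ A ∨ ¬C ∨ ¬¬B ∧ A ∧ ¬B ∨ (B → ¬B ∨ ¬C) ∧ (¬B ∨ ¬C → B)
⇔ ¬¬B ∨ A ∨ ¬C ∨ ¬¬B ∧ A ∧ ¬B ∨ (¬B ∨ ¬B ∨ ¬C) ∧ (¬B ∨ ¬C → B)
⇔ ¬¬B ∨ A ∨ ¬C ∨ ¬¬B ∧ A ∧ ¬B ∨ (¬B ∨ ¬B ∨ ¬C) ∧ (¬(¬B ∨ ¬C) ∨ B)
⇔ B ∨ A ∨ ¬C ∨ ¬¬B ∧ A ∧ ¬B ∨ (¬B ∨ ¬B ∨ ¬C) ∧ (¬(¬B ∨ ¬C) ∨ B)
⇔ B ∨ A ∨ ¬C ∨ B ∧ A ∧ ¬B ∨ (¬B ∨ ¬B ∨ ¬C) ∧ (¬(¬B ∨ ¬C) ∨ B)
⇔ B ∨ A ∨ ¬C ∨ B ∧ A ∧ ¬B ∨ (¬B ∨ ¬B ∨ ¬C) ∧ (¬¬B ∧ ¬¬C ∨ B)
⇔ B ∨ A ∨ ¬C ∨ B ∧ A ∧ ¬B ∨ (¬B ∨ ¬B ∨ ¬C) ∧ (B ∧ ¬¬C ∨ B)
⇔ B ∨ A ∨ ¬C ∨ B ∧ A ∧ ¬B ∨ (¬B ∨ ¬B ∨ ¬C) ∧ (B ∧ C ∨ B)
⇔ (B ∨ A ∨ ¬C ∨ B ∨ ¬B ∨ ¬B ∨ ¬C) ∧ (B ∨ A ∨ ¬C ∨ B ∨ B ∨ B) ∧ (B ∨ A ∨ ¬C ∨ B ∨ C ∨ B) ∧ (B ∨ A ∨ ¬C ∨ A ∨ ¬B ∨ ¬B ∨ ¬C) ∧ (B ∨ A ∨ ¬C ∨ A ∨ B ∨ B) ∧ (B ∨ A ∨ ¬C ∨ A ∨ C ∨ B) ∧ (B ∨ A ∨ ¬C ∨ ¬B ∨ ¬B ∨ ¬B ∨ ¬C) ∧ (B ∨ A ∨ ¬C ∨ ¬B ∨ B ∨ B) ∧ (B ∨ A ∨ ¬C ∨ ¬B ∨ C ∨ B)
⇔ B ∨ A ∨ ¬C

B ∨ A ∨ ¬C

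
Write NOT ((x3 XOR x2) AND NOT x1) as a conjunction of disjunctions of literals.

NOT ((x3 XOR x2) AND NOT x1)
≡ NOT ((x3 OR x2) AND NOT (x3 AND x2) AND NOT x1)   [expand XOR]
≡ NOT (x3 OR x2) OR NOT NOT (x3 AND x2) OR NOT NOT x1   [De Morgan]
≡ (NOT x3 AND NOT x2) OR NOT NOT (x3 AND x2) OR NOT NOT x1   [De Morgan]
≡ (NOT x3 AND NOT x2) OR (x3 AND x2) OR NOT NOT x1   [double negation]
≡ (NOT x3 AND NOT x2) OR (x3 AND x2) OR x1   [double negation]
≡ (NOT x3 OR x3 OR x1) AND (NOT x3 OR x2 OR x1) AND (NOT x2 OR x3 OR x1) AND (NOT x2 OR x2 OR x1)   [distribute OR over AND]
≡ (NOT x3 OR x2 OR x1) AND (NOT x2 OR x3 OR x1)   [simplify]

(NOT x3 OR x2 OR x1) AND (NOT x2 OR x3 OR x1)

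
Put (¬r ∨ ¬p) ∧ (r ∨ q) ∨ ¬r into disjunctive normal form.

¬p ∧ r ∨ ¬p ∧ q ∨ ¬r

(¬r ∨ ¬p) ∧ (r ∨ q) ∨ ¬r
= ¬r ∧ r ∨ ¬r ∧ q ∨ ¬p ∧ r ∨ ¬p ∧ q ∨ ¬r   (distribute ∧ over ∨)
= ¬p ∧ r ∨ ¬p ∧ q ∨ ¬r   (simplify)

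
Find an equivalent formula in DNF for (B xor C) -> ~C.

(B xor C) -> ~C
≡ ~(B xor C) | ~C   (eliminate ->)
≡ ~((B & ~C) | (~B & C)) | ~C   (expand xor)
≡ (~(B & ~C) & ~(~B & C)) | ~C   (De Morgan)
≡ ((~B | ~~C) & ~(~B & C)) | ~C   (De Morgan)
≡ ((~B | C) & ~(~B & C)) | ~C   (double negation)
≡ ((~B | C) & (~~B | ~C)) | ~C   (De Morgan)
≡ ((~B | C) & (B | ~C)) | ~C   (double negation)
≡ (~B & B) | (~B & ~C) | (C & B) | (C & ~C) | ~C   (distribute & over |)
≡ (C & B) | ~C   (simplify)

(C & B) | ~C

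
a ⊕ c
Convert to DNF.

a ⊕ c
≡ a ∧ ¬c ∨ ¬a ∧ c   [expand ⊕]

a ∧ ¬c ∨ ¬a ∧ c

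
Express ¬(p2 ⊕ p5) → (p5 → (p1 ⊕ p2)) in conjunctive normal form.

¬p2 ∨ ¬p5 ∨ ¬p1

¬(p2 ⊕ p5) → (p5 → (p1 ⊕ p2))
= ¬¬(p2 ⊕ p5) ∨ (p5 → (p1 ⊕ p2))   (eliminate →)
= ¬¬((p2 ∨ p5) ∧ ¬(p2 ∧ p5)) ∨ (p5 → (p1 ⊕ p2))   (expand ⊕)
= ¬¬((p2 ∨ p5) ∧ ¬(p2 ∧ p5)) ∨ ¬p5 ∨ (p1 ⊕ p2)   (eliminate →)
= ¬¬((p2 ∨ p5) ∧ ¬(p2 ∧ p5)) ∨ ¬p5 ∨ ((p1 ∨ p2) ∧ ¬(p1 ∧ p2))   (expand ⊕)
= ((p2 ∨ p5) ∧ ¬(p2 ∧ p5)) ∨ ¬p5 ∨ ((p1 ∨ p2) ∧ ¬(p1 ∧ p2))   (double negation)
= ((p2 ∨ p5) ∧ (¬p2 ∨ ¬p5)) ∨ ¬p5 ∨ ((p1 ∨ p2) ∧ ¬(p1 ∧ p2))   (De Morgan)
= ((p2 ∨ p5) ∧ (¬p2 ∨ ¬p5)) ∨ ¬p5 ∨ ((p1 ∨ p2) ∧ (¬p1 ∨ ¬p2))   (De Morgan)
= (p2 ∨ p5 ∨ ¬p5 ∨ p1 ∨ p2) ∧ (p2 ∨ p5 ∨ ¬p5 ∨ ¬p1 ∨ ¬p2) ∧ (¬p2 ∨ ¬p5 ∨ ¬p5 ∨ p1 ∨ p2) ∧ (¬p2 ∨ ¬p5 ∨ ¬p5 ∨ ¬p1 ∨ ¬p2)   (distribute ∨ over ∧)
= ¬p2 ∨ ¬p5 ∨ ¬p1   (simplify)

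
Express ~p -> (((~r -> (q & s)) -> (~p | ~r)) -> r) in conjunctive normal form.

~p -> (((~r -> (q & s)) -> (~p | ~r)) -> r)
≡ ~~p | (((~r -> (q & s)) -> (~p | ~r)) -> r)   [eliminate ->]
≡ ~~p | ~((~r -> (q & s)) -> (~p | ~r)) | r   [eliminate ->]
≡ ~~p | ~(~(~r -> (q & s)) | ~p | ~r) | r   [eliminate ->]
≡ ~~p | ~(~(~~r | (q & s)) | ~p | ~r) | r   [eliminate ->]
≡ p | ~(~(~~r | (q & s)) | ~p | ~r) | r   [double negation]
≡ p | (~~(~~r | (q & s)) & ~~p & ~~r) | r   [De Morgan]
≡ p | ((~~r | (q & s)) & ~~p & ~~r) | r   [double negation]
≡ p | ((r | (q & s)) & ~~p & ~~r) | r   [double negation]
≡ p | ((r | (q & s)) & p & ~~r) | r   [double negation]
≡ p | ((r | (q & s)) & p & r) | r   [double negation]
≡ (p | r | q | r) & (p | r | s | r) & (p | p | r) & (p | r | r)   [distribute | over &]
≡ p | r   [simplify]

p | r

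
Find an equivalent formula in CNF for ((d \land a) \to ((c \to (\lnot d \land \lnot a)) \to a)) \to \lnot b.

(d \lor \lnot b) \land (a \lor \lnot b) \land (\lnot c \lor \lnot d \lor \lnot b) \land (\lnot a \lor \lnot b)

((d \land a) \to ((c \to (\lnot d \land \lnot a)) \to a)) \to \lnot b
≡ \lnot ((d \land a) \to ((c \to (\lnot d \land \lnot a)) \to a)) \lor \lnot b   (eliminate \to)
≡ \lnot (\lnot (d \land a) \lor ((c \to (\lnot d \land \lnot a)) \to a)) \lor \lnot b   (eliminate \to)
≡ \lnot (\lnot (d \land a) \lor \lnot (c \to (\lnot d \land \lnot a)) \lor a) \lor \lnot b   (eliminate \to)
≡ \lnot (\lnot (d \land a) \lor \lnot (\lnot c \lor (\lnot d \land \lnot a)) \lor a) \lor \lnot b   (eliminate \to)
≡ (\lnot \lnot (d \land a) \land \lnot \lnot (\lnot c \lor (\lnot d \land \lnot a)) \land \lnot a) \lor \lnot b   (De Morgan)
≡ (d \land a \land \lnot \lnot (\lnot c \lor (\lnot d \land \lnot a)) \land \lnot a) \lor \lnot b   (double negation)
≡ (d \land a \land (\lnot c \lor (\lnot d \land \lnot a)) \land \lnot a) \lor \lnot b   (double negation)
≡ (d \lor \lnot b) \land (a \lor \lnot b) \land (\lnot c \lor \lnot d \lor \lnot b) \land (\lnot c \lor \lnot a \lor \lnot b) \land (\lnot a \lor \lnot b)   (distribute \lor over \land)
≡ (d \lor \lnot b) \land (a \lor \lnot b) \land (\lnot c \lor \lnot d \lor \lnot b) \land (\lnot a \lor \lnot b)   (simplify)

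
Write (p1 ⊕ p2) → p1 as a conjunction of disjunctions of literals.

(p1 ⊕ p2) → p1
≡ ¬(p1 ⊕ p2) ∨ p1   — eliminate →
≡ ¬((p1 ∨ p2) ∧ ¬(p1 ∧ p2)) ∨ p1   — expand ⊕
≡ ¬(p1 ∨ p2) ∨ ¬¬(p1 ∧ p2) ∨ p1   — De Morgan
≡ (¬p1 ∧ ¬p2) ∨ ¬¬(p1 ∧ p2) ∨ p1   — De Morgan
≡ (¬p1 ∧ ¬p2) ∨ (p1 ∧ p2) ∨ p1   — double negation
≡ (¬p1 ∨ p1 ∨ p1) ∧ (¬p1 ∨ p2 ∨ p1) ∧ (¬p2 ∨ p1 ∨ p1) ∧ (¬p2 ∨ p2 ∨ p1)   — distribute ∨ over ∧
≡ ¬p2 ∨ p1   — simplify

¬p2 ∨ p1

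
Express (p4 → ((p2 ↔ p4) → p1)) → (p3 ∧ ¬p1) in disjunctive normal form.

(p4 → ((p2 ↔ p4) → p1)) → (p3 ∧ ¬p1)
≡ ¬(p4 → ((p2 ↔ p4) → p1)) ∨ (p3 ∧ ¬p1)   [eliminate →]
≡ ¬(¬p4 ∨ ((p2 ↔ p4) → p1)) ∨ (p3 ∧ ¬p1)   [eliminate →]
≡ ¬(¬p4 ∨ ¬(p2 ↔ p4) ∨ p1) ∨ (p3 ∧ ¬p1)   [eliminate →]
≡ ¬(¬p4 ∨ ¬((p2 → p4) ∧ (p4 → p2)) ∨ p1) ∨ (p3 ∧ ¬p1)   [eliminate ↔]
≡ ¬(¬p4 ∨ ¬((¬p2 ∨ p4) ∧ (p4 → p2)) ∨ p1) ∨ (p3 ∧ ¬p1)   [eliminate →]
≡ ¬(¬p4 ∨ ¬((¬p2 ∨ p4) ∧ (¬p4 ∨ p2)) ∨ p1) ∨ (p3 ∧ ¬p1)   [eliminate →]
≡ (¬¬p4 ∧ ¬¬((¬p2 ∨ p4) ∧ (¬p4 ∨ p2)) ∧ ¬p1) ∨ (p3 ∧ ¬p1)   [De Morgan]
≡ (p4 ∧ ¬¬((¬p2 ∨ p4) ∧ (¬p4 ∨ p2)) ∧ ¬p1) ∨ (p3 ∧ ¬p1)   [double negation]
≡ (p4 ∧ (¬p2 ∨ p4) ∧ (¬p4 ∨ p2) ∧ ¬p1) ∨ (p3 ∧ ¬p1)   [double negation]
≡ (p4 ∧ ¬p2 ∧ ¬p4 ∧ ¬p1) ∨ (p4 ∧ ¬p2 ∧ p2 ∧ ¬p1) ∨ (p4 ∧ p4 ∧ ¬p4 ∧ ¬p1) ∨ (p4 ∧ p4 ∧ p2 ∧ ¬p1) ∨ (p3 ∧ ¬p1)   [distribute ∧ over ∨]
≡ (p4 ∧ p2 ∧ ¬p1) ∨ (p3 ∧ ¬p1)   [simplify]

(p4 ∧ p2 ∧ ¬p1) ∨ (p3 ∧ ¬p1)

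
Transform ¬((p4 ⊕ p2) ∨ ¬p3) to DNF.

(¬p4 ∧ ¬p2 ∧ p3) ∨ (p2 ∧ p4 ∧ p3)

¬((p4 ⊕ p2) ∨ ¬p3)
≡ ¬((p4 ∧ ¬p2) ∨ (¬p4 ∧ p2) ∨ ¬p3)   [expand ⊕]
≡ ¬(p4 ∧ ¬p2) ∧ ¬(¬p4 ∧ p2) ∧ ¬¬p3   [De Morgan]
≡ (¬p4 ∨ ¬¬p2) ∧ ¬(¬p4 ∧ p2) ∧ ¬¬p3   [De Morgan]
≡ (¬p4 ∨ p2) ∧ ¬(¬p4 ∧ p2) ∧ ¬¬p3   [double negation]
≡ (¬p4 ∨ p2) ∧ (¬¬p4 ∨ ¬p2) ∧ ¬¬p3   [De Morgan]
≡ (¬p4 ∨ p2) ∧ (p4 ∨ ¬p2) ∧ ¬¬p3   [double negation]
≡ (¬p4 ∨ p2) ∧ (p4 ∨ ¬p2) ∧ p3   [double negation]
≡ (¬p4 ∧ p4 ∧ p3) ∨ (¬p4 ∧ ¬p2 ∧ p3) ∨ (p2 ∧ p4 ∧ p3) ∨ (p2 ∧ ¬p2 ∧ p3)   [distribute ∧ over ∨]
≡ (¬p4 ∧ ¬p2 ∧ p3) ∨ (p2 ∧ p4 ∧ p3)   [simplify]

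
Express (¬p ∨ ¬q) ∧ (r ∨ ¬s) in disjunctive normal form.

(¬p ∧ r) ∨ (¬p ∧ ¬s) ∨ (¬q ∧ r) ∨ (¬q ∧ ¬s)

(¬p ∨ ¬q) ∧ (r ∨ ¬s)
= (¬p ∧ r) ∨ (¬p ∧ ¬s) ∨ (¬q ∧ r) ∨ (¬q ∧ ¬s)   [distribute ∧ over ∨]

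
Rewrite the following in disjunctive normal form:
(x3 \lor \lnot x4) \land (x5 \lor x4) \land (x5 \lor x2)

(x3 \land x5) \lor (x3 \land x4 \land x2) \lor (\lnot x4 \land x5)

(x3 \lor \lnot x4) \land (x5 \lor x4) \land (x5 \lor x2)
⇔ (x3 \land x5 \land x5) \lor (x3 \land x5 \land x2) \lor (x3 \land x4 \land x5) \lor (x3 \land x4 \land x2) \lor (\lnot x4 \land x5 \land x5) \lor (\lnot x4 \land x5 \land x2) \lor (\lnot x4 \land x4 \land x5) \lor (\lnot x4 \land x4 \land x2)   (distribute \land over \lor)
⇔ (x3 \land x5) \lor (x3 \land x4 \land x2) \lor (\lnot x4 \land x5)   (simplify)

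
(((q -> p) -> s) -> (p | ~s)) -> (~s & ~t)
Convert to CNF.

(~p | ~s) & (~p | ~t) & (s | ~t)

(((q -> p) -> s) -> (p | ~s)) -> (~s & ~t)
≡ ~(((q -> p) -> s) -> (p | ~s)) | (~s & ~t)
≡ ~(~((q -> p) -> s) | p | ~s) | (~s & ~t)
≡ ~(~(~(q -> p) | s) | p | ~s) | (~s & ~t)
≡ ~(~(~(~q | p) | s) | p | ~s) | (~s & ~t)
≡ (~~(~(~q | p) | s) & ~p & ~~s) | (~s & ~t)
≡ ((~(~q | p) | s) & ~p & ~~s) | (~s & ~t)
≡ (((~~q & ~p) | s) & ~p & ~~s) | (~s & ~t)
≡ (((q & ~p) | s) & ~p & ~~s) | (~s & ~t)
≡ (((q & ~p) | s) & ~p & s) | (~s & ~t)
≡ (q | s | ~s) & (q | s | ~t) & (~p | s | ~s) & (~p | s | ~t) & (~p | ~s) & (~p | ~t) & (s | ~s) & (s | ~t)
≡ (~p | ~s) & (~p | ~t) & (s | ~t)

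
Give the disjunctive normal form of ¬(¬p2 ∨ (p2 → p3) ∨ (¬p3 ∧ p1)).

p2 ∧ ¬p3 ∧ ¬p1

¬(¬p2 ∨ (p2 → p3) ∨ (¬p3 ∧ p1))
⇔ ¬(¬p2 ∨ ¬p2 ∨ p3 ∨ (¬p3 ∧ p1))
⇔ ¬¬p2 ∧ ¬¬p2 ∧ ¬p3 ∧ ¬(¬p3 ∧ p1)
⇔ p2 ∧ ¬¬p2 ∧ ¬p3 ∧ ¬(¬p3 ∧ p1)
⇔ p2 ∧ p2 ∧ ¬p3 ∧ ¬(¬p3 ∧ p1)
⇔ p2 ∧ p2 ∧ ¬p3 ∧ (¬¬p3 ∨ ¬p1)
⇔ p2 ∧ p2 ∧ ¬p3 ∧ (p3 ∨ ¬p1)
⇔ (p2 ∧ p2 ∧ ¬p3 ∧ p3) ∨ (p2 ∧ p2 ∧ ¬p3 ∧ ¬p1)
⇔ p2 ∧ ¬p3 ∧ ¬p1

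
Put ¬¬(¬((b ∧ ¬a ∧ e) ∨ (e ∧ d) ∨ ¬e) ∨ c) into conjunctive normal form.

¬¬(¬((b ∧ ¬a ∧ e) ∨ (e ∧ d) ∨ ¬e) ∨ c)
≡ ¬((b ∧ ¬a ∧ e) ∨ (e ∧ d) ∨ ¬e) ∨ c   — double negation
≡ (¬(b ∧ ¬a ∧ e) ∧ ¬(e ∧ d) ∧ ¬¬e) ∨ c   — De Morgan
≡ ((¬b ∨ ¬¬a ∨ ¬e) ∧ ¬(e ∧ d) ∧ ¬¬e) ∨ c   — De Morgan
≡ ((¬b ∨ a ∨ ¬e) ∧ ¬(e ∧ d) ∧ ¬¬e) ∨ c   — double negation
≡ ((¬b ∨ a ∨ ¬e) ∧ (¬e ∨ ¬d) ∧ ¬¬e) ∨ c   — De Morgan
≡ ((¬b ∨ a ∨ ¬e) ∧ (¬e ∨ ¬d) ∧ e) ∨ c   — double negation
≡ (¬b ∨ a ∨ ¬e ∨ c) ∧ (¬e ∨ ¬d ∨ c) ∧ (e ∨ c)   — distribute ∨ over ∧

(¬b ∨ a ∨ ¬e ∨ c) ∧ (¬e ∨ ¬d ∨ c) ∧ (e ∨ c)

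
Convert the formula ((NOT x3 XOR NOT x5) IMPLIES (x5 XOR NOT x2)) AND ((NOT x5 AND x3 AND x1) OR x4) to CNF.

((NOT x3 XOR NOT x5) IMPLIES (x5 XOR NOT x2)) AND ((NOT x5 AND x3 AND x1) OR x4)
≡ (NOT (NOT x3 XOR NOT x5) OR (x5 XOR NOT x2)) AND ((NOT x5 AND x3 AND x1) OR x4)
≡ (NOT ((NOT x3 OR NOT x5) AND NOT (NOT x3 AND NOT x5)) OR (x5 XOR NOT x2)) AND ((NOT x5 AND x3 AND x1) OR x4)
≡ (NOT ((NOT x3 OR NOT x5) AND NOT (NOT x3 AND NOT x5)) OR ((x5 OR NOT x2) AND NOT (x5 AND NOT x2))) AND ((NOT x5 AND x3 AND x1) OR x4)
≡ (NOT (NOT x3 OR NOT x5) OR NOT NOT (NOT x3 AND NOT x5) OR ((x5 OR NOT x2) AND NOT (x5 AND NOT x2))) AND ((NOT x5 AND x3 AND x1) OR x4)
≡ ((NOT NOT x3 AND NOT NOT x5) OR NOT NOT (NOT x3 AND NOT x5) OR ((x5 OR NOT x2) AND NOT (x5 AND NOT x2))) AND ((NOT x5 AND x3 AND x1) OR x4)
≡ ((x3 AND NOT NOT x5) OR NOT NOT (NOT x3 AND NOT x5) OR ((x5 OR NOT x2) AND NOT (x5 AND NOT x2))) AND ((NOT x5 AND x3 AND x1) OR x4)
≡ ((x3 AND x5) OR NOT NOT (NOT x3 AND NOT x5) OR ((x5 OR NOT x2) AND NOT (x5 AND NOT x2))) AND ((NOT x5 AND x3 AND x1) OR x4)
≡ ((x3 AND x5) OR (NOT x3 AND NOT x5) OR ((x5 OR NOT x2) AND NOT (x5 AND NOT x2))) AND ((NOT x5 AND x3 AND x1) OR x4)
≡ ((x3 AND x5) OR (NOT x3 AND NOT x5) OR ((x5 OR NOT x2) AND (NOT x5 OR NOT NOT x2))) AND ((NOT x5 AND x3 AND x1) OR x4)
≡ ((x3 AND x5) OR (NOT x3 AND NOT x5) OR ((x5 OR NOT x2) AND (NOT x5 OR x2))) AND ((NOT x5 AND x3 AND x1) OR x4)
≡ (x3 OR NOT x3 OR x5 OR NOT x2) AND (x3 OR NOT x3 OR NOT x5 OR x2) AND (x3 OR NOT x5 OR x5 OR NOT x2) AND (x3 OR NOT x5 OR NOT x5 OR x2) AND (x5 OR NOT x3 OR x5 OR NOT x2) AND (x5 OR NOT x3 OR NOT x5 OR x2) AND (x5 OR NOT x5 OR x5 OR NOT x2) AND (x5 OR NOT x5 OR NOT x5 OR x2) AND (NOT x5 OR x4) AND (x3 OR x4) AND (x1 OR x4)
≡ (x3 OR NOT x5 OR x2) AND (x5 OR NOT x3 OR NOT x2) AND (NOT x5 OR x4) AND (x3 OR x4) AND (x1 OR x4)

(x3 OR NOT x5 OR x2) AND (x5 OR NOT x3 OR NOT x2) AND (NOT x5 OR x4) AND (x3 OR x4) AND (x1 OR x4)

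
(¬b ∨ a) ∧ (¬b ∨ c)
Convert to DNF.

¬b ∨ (a ∧ c)

(¬b ∨ a) ∧ (¬b ∨ c)
≡ (¬b ∧ ¬b) ∨ (¬b ∧ c) ∨ (a ∧ ¬b) ∨ (a ∧ c)   [distribute ∧ over ∨]
≡ ¬b ∨ (a ∧ c)   [simplify]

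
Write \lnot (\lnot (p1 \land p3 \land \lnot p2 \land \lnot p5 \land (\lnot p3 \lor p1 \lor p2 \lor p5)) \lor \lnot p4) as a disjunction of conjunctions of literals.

\lnot (\lnot (p1 \land p3 \land \lnot p2 \land \lnot p5 \land (\lnot p3 \lor p1 \lor p2 \lor p5)) \lor \lnot p4)
≡ \lnot \lnot (p1 \land p3 \land \lnot p2 \land \lnot p5 \land (\lnot p3 \lor p1 \lor p2 \lor p5)) \land \lnot \lnot p4
≡ p1 \land p3 \land \lnot p2 \land \lnot p5 \land (\lnot p3 \lor p1 \lor p2 \lor p5) \land \lnot \lnot p4
≡ p1 \land p3 \land \lnot p2 \land \lnot p5 \land (\lnot p3 \lor p1 \lor p2 \lor p5) \land p4
≡ (p1 \land p3 \land \lnot p2 \land \lnot p5 \land \lnot p3 \land p4) \lor (p1 \land p3 \land \lnot p2 \land \lnot p5 \land p1 \land p4) \lor (p1 \land p3 \land \lnot p2 \land \lnot p5 \land p2 \land p4) \lor (p1 \land p3 \land \lnot p2 \land \lnot p5 \land p5 \land p4)
≡ p1 \land p3 \land \lnot p2 \land \lnot p5 \land p4

p1 \land p3 \land \lnot p2 \land \lnot p5 \land p4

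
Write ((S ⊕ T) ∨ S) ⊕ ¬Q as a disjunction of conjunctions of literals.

(¬S ∧ T ∧ Q) ∨ (S ∧ Q) ∨ (¬S ∧ ¬T ∧ ¬Q)

((S ⊕ T) ∨ S) ⊕ ¬Q
⇔ (((S ⊕ T) ∨ S) ∧ ¬¬Q) ∨ (¬((S ⊕ T) ∨ S) ∧ ¬Q)   (expand ⊕)
⇔ (((S ∧ ¬T) ∨ (¬S ∧ T) ∨ S) ∧ ¬¬Q) ∨ (¬((S ⊕ T) ∨ S) ∧ ¬Q)   (expand ⊕)
⇔ (((S ∧ ¬T) ∨ (¬S ∧ T) ∨ S) ∧ ¬¬Q) ∨ (¬((S ∧ ¬T) ∨ (¬S ∧ T) ∨ S) ∧ ¬Q)   (expand ⊕)
⇔ (((S ∧ ¬T) ∨ (¬S ∧ T) ∨ S) ∧ Q) ∨ (¬((S ∧ ¬T) ∨ (¬S ∧ T) ∨ S) ∧ ¬Q)   (double negation)
⇔ (((S ∧ ¬T) ∨ (¬S ∧ T) ∨ S) ∧ Q) ∨ (¬(S ∧ ¬T) ∧ ¬(¬S ∧ T) ∧ ¬S ∧ ¬Q)   (De Morgan)
⇔ (((S ∧ ¬T) ∨ (¬S ∧ T) ∨ S) ∧ Q) ∨ ((¬S ∨ ¬¬T) ∧ ¬(¬S ∧ T) ∧ ¬S ∧ ¬Q)   (De Morgan)
⇔ (((S ∧ ¬T) ∨ (¬S ∧ T) ∨ S) ∧ Q) ∨ ((¬S ∨ T) ∧ ¬(¬S ∧ T) ∧ ¬S ∧ ¬Q)   (double negation)
⇔ (((S ∧ ¬T) ∨ (¬S ∧ T) ∨ S) ∧ Q) ∨ ((¬S ∨ T) ∧ (¬¬S ∨ ¬T) ∧ ¬S ∧ ¬Q)   (De Morgan)
⇔ (((S ∧ ¬T) ∨ (¬S ∧ T) ∨ S) ∧ Q) ∨ ((¬S ∨ T) ∧ (S ∨ ¬T) ∧ ¬S ∧ ¬Q)   (double negation)
⇔ (S ∧ ¬T ∧ Q) ∨ (¬S ∧ T ∧ Q) ∨ (S ∧ Q) ∨ (¬S ∧ S ∧ ¬S ∧ ¬Q) ∨ (¬S ∧ ¬T ∧ ¬S ∧ ¬Q) ∨ (T ∧ S ∧ ¬S ∧ ¬Q) ∨ (T ∧ ¬T ∧ ¬S ∧ ¬Q)   (distribute ∧ over ∨)
⇔ (¬S ∧ T ∧ Q) ∨ (S ∧ Q) ∨ (¬S ∧ ¬T ∧ ¬Q)   (simplify)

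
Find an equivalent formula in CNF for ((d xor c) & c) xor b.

(~d | ~c | b) & (c | b) & (~c | d | ~b)

((d xor c) & c) xor b
≡ (((d xor c) & c) | b) & ~((d xor c) & c & b)   [expand xor]
≡ (((d | c) & ~(d & c) & c) | b) & ~((d xor c) & c & b)   [expand xor]
≡ (((d | c) & ~(d & c) & c) | b) & ~((d | c) & ~(d & c) & c & b)   [expand xor]
≡ (((d | c) & (~d | ~c) & c) | b) & ~((d | c) & ~(d & c) & c & b)   [De Morgan]
≡ (((d | c) & (~d | ~c) & c) | b) & (~(d | c) | ~~(d & c) | ~c | ~b)   [De Morgan]
≡ (((d | c) & (~d | ~c) & c) | b) & ((~d & ~c) | ~~(d & c) | ~c | ~b)   [De Morgan]
≡ (((d | c) & (~d | ~c) & c) | b) & ((~d & ~c) | (d & c) | ~c | ~b)   [double negation]
≡ (d | c | b) & (~d | ~c | b) & (c | b) & (~d | d | ~c | ~b) & (~d | c | ~c | ~b) & (~c | d | ~c | ~b) & (~c | c | ~c | ~b)   [distribute | over &]
≡ (~d | ~c | b) & (c | b) & (~c | d | ~b)   [simplify]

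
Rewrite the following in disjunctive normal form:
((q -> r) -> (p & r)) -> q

((q -> r) -> (p & r)) -> q
⇔ ~((q -> r) -> (p & r)) | q
⇔ ~(~(q -> r) | (p & r)) | q
⇔ ~(~(~q | r) | (p & r)) | q
⇔ (~~(~q | r) & ~(p & r)) | q
⇔ ((~q | r) & ~(p & r)) | q
⇔ ((~q | r) & (~p | ~r)) | q
⇔ (~q & ~p) | (~q & ~r) | (r & ~p) | (r & ~r) | q
⇔ (~q & ~p) | (~q & ~r) | (r & ~p) | q

(~q & ~p) | (~q & ~r) | (r & ~p) | q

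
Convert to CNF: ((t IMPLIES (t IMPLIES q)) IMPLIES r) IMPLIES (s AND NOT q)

((t IMPLIES (t IMPLIES q)) IMPLIES r) IMPLIES (s AND NOT q)
≡ NOT ((t IMPLIES (t IMPLIES q)) IMPLIES r) OR (s AND NOT q)   (eliminate IMPLIES)
≡ NOT (NOT (t IMPLIES (t IMPLIES q)) OR r) OR (s AND NOT q)   (eliminate IMPLIES)
≡ NOT (NOT (NOT t OR (t IMPLIES q)) OR r) OR (s AND NOT q)   (eliminate IMPLIES)
≡ NOT (NOT (NOT t OR NOT t OR q) OR r) OR (s AND NOT q)   (eliminate IMPLIES)
≡ (NOT NOT (NOT t OR NOT t OR q) AND NOT r) OR (s AND NOT q)   (De Morgan)
≡ ((NOT t OR NOT t OR q) AND NOT r) OR (s AND NOT q)   (double negation)
≡ (NOT t OR NOT t OR q OR s) AND (NOT t OR NOT t OR q OR NOT q) AND (NOT r OR s) AND (NOT r OR NOT q)   (distribute OR over AND)
≡ (NOT t OR q OR s) AND (NOT r OR s) AND (NOT r OR NOT q)   (simplify)

(NOT t OR q OR s) AND (NOT r OR s) AND (NOT r OR NOT q)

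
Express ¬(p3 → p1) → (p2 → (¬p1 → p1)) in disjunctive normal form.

¬p3 ∨ p1 ∨ ¬p2

¬(p3 → p1) → (p2 → (¬p1 → p1))
⇔ ¬¬(p3 → p1) ∨ (p2 → (¬p1 → p1))   [eliminate →]
⇔ ¬¬(¬p3 ∨ p1) ∨ (p2 → (¬p1 → p1))   [eliminate →]
⇔ ¬¬(¬p3 ∨ p1) ∨ ¬p2 ∨ (¬p1 → p1)   [eliminate →]
⇔ ¬¬(¬p3 ∨ p1) ∨ ¬p2 ∨ ¬¬p1 ∨ p1   [eliminate →]
⇔ ¬p3 ∨ p1 ∨ ¬p2 ∨ ¬¬p1 ∨ p1   [double negation]
⇔ ¬p3 ∨ p1 ∨ ¬p2 ∨ p1 ∨ p1   [double negation]
⇔ ¬p3 ∨ p1 ∨ ¬p2   [simplify]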